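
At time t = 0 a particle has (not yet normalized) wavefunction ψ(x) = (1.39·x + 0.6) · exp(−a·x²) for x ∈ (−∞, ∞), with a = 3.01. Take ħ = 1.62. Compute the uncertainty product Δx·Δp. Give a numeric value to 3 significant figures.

Δx = √(⟨x²⟩−⟨x⟩²), Δp = √(⟨p²⟩−⟨p⟩²).
Expand each integrand as polynomial × e^(−2ax²) and use ∫x^(2j)·e^(−2ax²) dx = (2j−1)!!/(4a)^j · √(π/(2a)), odd powers → 0; here √(π/(2a)) = 0.72240. Differentiate with the product rule, d/dx e^(−ax²) = −2ax·e^(−ax²).
Normalization: ∫|ψ|² dx = 0.37599.
⟨x⟩ = 0.26618, ⟨x²⟩ = 0.13427 ⇒ Δx = 0.25184.
⟨p⟩ = 0.0000, ⟨p²⟩ = 12.771 ⇒ Δp = 3.5736.
Δx·Δp = 0.89997.

0.900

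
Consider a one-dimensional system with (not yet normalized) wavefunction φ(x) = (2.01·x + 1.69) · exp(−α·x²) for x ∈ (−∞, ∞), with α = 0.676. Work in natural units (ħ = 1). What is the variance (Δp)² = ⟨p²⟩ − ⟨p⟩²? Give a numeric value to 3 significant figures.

Compute ⟨p⟩ and ⟨p²⟩ separately; (Δp)² = ⟨p²⟩ − ⟨p⟩².
Expand each integrand as polynomial × e^(−2αx²) and use ∫x^(2j)·e^(−2αx²) dx = (2j−1)!!/(4α)^j · √(π/(2α)), odd powers → 0; here √(π/(2α)) = 1.5244. Differentiate with the product rule, d/dx e^(−αx²) = −2αx·e^(−αx²).
Normalization: ∫|φ|² dx = 6.6313.
⟨p⟩ = 0.0000 and ⟨p²⟩ = 1.1404.
(Δp)² = 1.1404 − (0.0000)² = 1.1404.

1.14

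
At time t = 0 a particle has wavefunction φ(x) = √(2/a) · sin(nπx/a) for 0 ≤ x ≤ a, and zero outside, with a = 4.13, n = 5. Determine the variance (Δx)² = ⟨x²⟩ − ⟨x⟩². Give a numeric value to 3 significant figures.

1.39

Compute ⟨x⟩ and ⟨x²⟩ separately, then (Δx)² = ⟨x²⟩ − ⟨x⟩².
With sin²θ = (1 − cos2θ)/2 on 0 ≤ x ≤ a: ∫sin²(nπx/a) dx = a/2, ∫x·sin²(nπx/a) dx = a²/4, ∫x²·sin²(nπx/a) dx = a³·(1/6 − 1/(4n²π²)); higher powers xᵏ the same way, integrating xᵏ·cos(2nπx/a) by parts.
⟨x⟩ = 2.0650 and ⟨x²⟩ = 5.6511.
(Δx)² = 5.6511 − (2.0650)² = 1.3868.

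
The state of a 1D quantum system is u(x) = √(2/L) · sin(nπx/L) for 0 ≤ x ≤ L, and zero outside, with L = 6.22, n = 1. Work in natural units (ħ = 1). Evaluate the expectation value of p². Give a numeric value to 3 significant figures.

0.255

p² u = −ħ² d²u/dx²; ⟨p²⟩ = −ħ² ∫ u*·u'' dx.
d/dx sin(nπx/L) = (nπ/L)·cos(nπx/L) and d²/dx² sin(nπx/L) = −(nπ/L)²·sin(nπx/L); on 0 ≤ x ≤ L, ∫sin²(nπx/L) dx = L/2 and ∫sin(nπx/L)·cos(nπx/L) dx = 0.
⟨p²⟩ = 0.25511.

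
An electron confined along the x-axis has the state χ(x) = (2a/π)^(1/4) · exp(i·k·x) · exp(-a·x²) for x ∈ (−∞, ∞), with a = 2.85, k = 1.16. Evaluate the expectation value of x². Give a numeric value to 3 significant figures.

0.0877

⟨x²⟩ = ∫ x²·|χ|² dx (integrals over the domain).
Gaussian moments: ∫x^(2j)·e^(−2ax²) dx = (2j−1)!!/(4a)^j · √(π/(2a)), odd powers integrate to 0; here √(π/(2a)) = 0.74240.
⟨x²⟩ = 0.087719.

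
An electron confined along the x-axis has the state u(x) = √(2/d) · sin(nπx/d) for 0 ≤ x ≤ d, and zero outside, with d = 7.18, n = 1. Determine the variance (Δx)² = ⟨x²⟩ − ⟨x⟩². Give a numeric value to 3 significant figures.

1.68

Compute ⟨x⟩ and ⟨x²⟩ separately, then (Δx)² = ⟨x²⟩ − ⟨x⟩².
With sin²θ = (1 − cos2θ)/2 on 0 ≤ x ≤ d: ∫sin²(nπx/d) dx = d/2, ∫x·sin²(nπx/d) dx = d²/4, ∫x²·sin²(nπx/d) dx = d³·(1/6 − 1/(4n²π²)); higher powers xᵏ the same way, integrating xᵏ·cos(2nπx/d) by parts.
⟨x⟩ = 3.5900 and ⟨x²⟩ = 14.572.
(Δx)² = 14.572 − (3.5900)² = 1.6844.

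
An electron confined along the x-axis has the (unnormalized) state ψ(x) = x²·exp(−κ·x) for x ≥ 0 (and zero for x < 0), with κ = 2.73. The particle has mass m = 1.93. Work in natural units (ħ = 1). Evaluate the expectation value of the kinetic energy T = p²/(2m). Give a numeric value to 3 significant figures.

0.644

T = −(ħ²/2m) d²/dx², so ⟨T⟩ = −(ħ²/2m) ∫ ψ*·ψ'' dx / ∫|ψ|² dx; with m = 1.93.
Differentiate x²·exp(−κ·x) with the product rule; every integrand then reduces to terms xʲ·e^(−2κx) on [0, ∞), with ∫₀^∞ xʲ·e^(−2κx) dx = j!/(2κ)^(j+1).
State is unnormalized: ∫|ψ|² dx = 0.0049459, and ∫ψ*·(−ħ²/2m · ψ'') dx = 0.0031832, so ⟨T⟩ = 0.0031832 / 0.0049459.
⟨T⟩ = 0.64360.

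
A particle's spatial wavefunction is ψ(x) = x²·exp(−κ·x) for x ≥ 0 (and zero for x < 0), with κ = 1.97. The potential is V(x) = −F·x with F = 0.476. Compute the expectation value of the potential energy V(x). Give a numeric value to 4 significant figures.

-0.6041

⟨V⟩ = ∫ V(x)·|ψ|² dx / ∫|ψ|² dx.
Every integrand reduces to terms xʲ·e^(−2κx) on [0, ∞); use ∫₀^∞ xʲ·e^(−2κx) dx = j!/(2κ)^(j+1).
State is unnormalized: ∫|ψ|² dx = 0.025277, and ∫ψ*·V(x)·ψ dx = -0.015269, so ⟨V⟩ = -0.015269 / 0.025277.
⟨V⟩ = -0.60406.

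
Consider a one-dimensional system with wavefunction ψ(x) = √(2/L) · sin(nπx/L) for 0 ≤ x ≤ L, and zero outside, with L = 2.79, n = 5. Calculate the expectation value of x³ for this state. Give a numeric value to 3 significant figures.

⟨x³⟩ = ∫ x³·|ψ|² dx (integrals over the domain).
With sin²θ = (1 − cos2θ)/2 on 0 ≤ x ≤ L: ∫sin²(nπx/L) dx = L/2, ∫x·sin²(nπx/L) dx = L²/4, ∫x²·sin²(nπx/L) dx = L³·(1/6 − 1/(4n²π²)); higher powers xᵏ the same way, integrating xᵏ·cos(2nπx/L) by parts.
⟨x³⟩ = 5.3634.

5.36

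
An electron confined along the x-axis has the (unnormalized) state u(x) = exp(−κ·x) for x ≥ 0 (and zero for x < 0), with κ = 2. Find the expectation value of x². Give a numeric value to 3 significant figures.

⟨x²⟩ = ∫ x²·|u|² dx / ∫|u|² dx (integrals over the domain).
Every integrand reduces to terms xʲ·e^(−2κx) on [0, ∞); use ∫₀^∞ xʲ·e^(−2κx) dx = j!/(2κ)^(j+1).
State is unnormalized: ∫|u|² dx = 0.25000, and ∫u*·x²·u dx = 0.031250, so ⟨x²⟩ = 0.031250 / 0.25000.
⟨x²⟩ = 0.12500.

0.125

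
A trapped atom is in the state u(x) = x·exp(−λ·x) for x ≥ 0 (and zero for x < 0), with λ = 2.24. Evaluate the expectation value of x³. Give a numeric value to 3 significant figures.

⟨x³⟩ = ∫ x³·|u|² dx / ∫|u|² dx (integrals over the domain).
Every integrand reduces to terms xʲ·e^(−2λx) on [0, ∞); use ∫₀^∞ xʲ·e^(−2λx) dx = j!/(2λ)^(j+1).
State is unnormalized: ∫|u|² dx = 0.022243, and ∫u*·x³·u dx = 0.014843, so ⟨x³⟩ = 0.014843 / 0.022243.
⟨x³⟩ = 0.66729.

0.667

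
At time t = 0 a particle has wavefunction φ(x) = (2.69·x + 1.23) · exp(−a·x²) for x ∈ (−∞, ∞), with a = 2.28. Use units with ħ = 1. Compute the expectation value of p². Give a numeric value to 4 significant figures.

3.849

p² φ = −ħ² d²φ/dx²; ⟨p²⟩ = −ħ² ∫ φ*·φ'' dx / ∫|φ|² dx.
Expand each integrand as polynomial × e^(−2ax²) and use ∫x^(2j)·e^(−2ax²) dx = (2j−1)!!/(4a)^j · √(π/(2a)), odd powers → 0; here √(π/(2a)) = 0.83003. Differentiate with the product rule, d/dx e^(−ax²) = −2ax·e^(−ax²).
State is unnormalized: ∫|φ|² dx = 1.9143, and ∫φ*·(−ħ² φ'') dx = 7.3677, so ⟨p²⟩ = 7.3677 / 1.9143.
⟨p²⟩ = 3.8487.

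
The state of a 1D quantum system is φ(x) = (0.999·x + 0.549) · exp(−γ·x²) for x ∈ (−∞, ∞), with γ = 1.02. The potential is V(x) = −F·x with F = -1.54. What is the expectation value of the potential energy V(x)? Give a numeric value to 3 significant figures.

⟨V⟩ = ∫ V(x)·|φ|² dx / ∫|φ|² dx.
Expand each integrand as polynomial × e^(−2γx²) and use ∫x^(2j)·e^(−2γx²) dx = (2j−1)!!/(4γ)^j · √(π/(2γ)), odd powers → 0; here √(π/(2γ)) = 1.2410.
State is unnormalized: ∫|φ|² dx = 0.67758, and ∫φ*·V(x)·φ dx = 0.51379, so ⟨V⟩ = 0.51379 / 0.67758.
⟨V⟩ = 0.75828.

0.758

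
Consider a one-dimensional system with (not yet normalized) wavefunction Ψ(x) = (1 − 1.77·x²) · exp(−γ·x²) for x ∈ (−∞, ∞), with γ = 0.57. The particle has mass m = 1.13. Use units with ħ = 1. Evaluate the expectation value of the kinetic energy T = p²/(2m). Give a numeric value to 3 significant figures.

1.36

T = −(ħ²/2m) d²/dx², so ⟨T⟩ = −(ħ²/2m) ∫ Ψ*·Ψ'' dx / ∫|Ψ|² dx; with m = 1.13.
Expand each integrand as polynomial × e^(−2γx²) and use ∫x^(2j)·e^(−2γx²) dx = (2j−1)!!/(4γ)^j · √(π/(2γ)), odd powers → 0; here √(π/(2γ)) = 1.6601. Differentiate with the product rule, d/dx e^(−γx²) = −2γx·e^(−γx²).
State is unnormalized: ∫|Ψ|² dx = 2.0840, and ∫Ψ*·(−ħ²/2m · Ψ'') dx = 2.8350, so ⟨T⟩ = 2.8350 / 2.0840.
⟨T⟩ = 1.3604.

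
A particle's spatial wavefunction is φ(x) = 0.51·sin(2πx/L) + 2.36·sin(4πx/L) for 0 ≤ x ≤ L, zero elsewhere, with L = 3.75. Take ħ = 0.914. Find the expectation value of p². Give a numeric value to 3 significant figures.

9.07

p² φ = −ħ² d²φ/dx²; ⟨p²⟩ = −ħ² ∫ φ*·φ'' dx / ∫|φ|² dx.
d²/dx² sin(jπx/L) = −(jπ/L)²·sin(jπx/L); on 0 ≤ x ≤ L, ∫sin²(jπx/L) dx = L/2 and ∫sin(jπx/L)·sin(lπx/L) dx = 0 for j ≠ l, so only diagonal terms survive in ∫|φ|² and ∫φ·φ″; ∫φ·φ′ dx = [φ²/2] between the walls = 0.
State is unnormalized: ∫|φ|² dx = 10.931, and ∫φ*·(−ħ² φ'') dx = 99.110, so ⟨p²⟩ = 99.110 / 10.931.
⟨p²⟩ = 9.0671.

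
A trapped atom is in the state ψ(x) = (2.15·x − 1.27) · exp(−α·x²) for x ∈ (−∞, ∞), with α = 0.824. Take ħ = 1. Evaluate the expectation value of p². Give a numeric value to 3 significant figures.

p² ψ = −ħ² d²ψ/dx²; ⟨p²⟩ = −ħ² ∫ ψ*·ψ'' dx / ∫|ψ|² dx.
Expand each integrand as polynomial × e^(−2αx²) and use ∫x^(2j)·e^(−2αx²) dx = (2j−1)!!/(4α)^j · √(π/(2α)), odd powers → 0; here √(π/(2α)) = 1.3807. Differentiate with the product rule, d/dx e^(−αx²) = −2αx·e^(−αx²).
State is unnormalized: ∫|ψ|² dx = 4.1633, and ∫ψ*·(−ħ² ψ'') dx = 6.6217, so ⟨p²⟩ = 6.6217 / 4.1633.
⟨p²⟩ = 1.5905.

1.59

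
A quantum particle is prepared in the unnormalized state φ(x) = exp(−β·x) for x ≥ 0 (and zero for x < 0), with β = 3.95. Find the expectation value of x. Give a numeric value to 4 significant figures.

⟨x⟩ = ∫ x·|φ|² dx / ∫|φ|² dx (integrals over the domain).
Every integrand reduces to terms xʲ·e^(−2βx) on [0, ∞); use ∫₀^∞ xʲ·e^(−2βx) dx = j!/(2β)^(j+1).
State is unnormalized: ∫|φ|² dx = 0.12658, and ∫φ*·x·φ dx = 0.016023, so ⟨x⟩ = 0.016023 / 0.12658.
⟨x⟩ = 0.12658.

0.1266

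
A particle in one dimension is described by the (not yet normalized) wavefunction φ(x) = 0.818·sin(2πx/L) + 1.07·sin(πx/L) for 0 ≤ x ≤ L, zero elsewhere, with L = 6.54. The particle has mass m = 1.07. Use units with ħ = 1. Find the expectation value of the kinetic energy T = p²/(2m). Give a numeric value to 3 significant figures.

T = −(ħ²/2m) d²/dx², so ⟨T⟩ = −(ħ²/2m) ∫ φ*·φ'' dx / ∫|φ|² dx; with m = 1.07.
d²/dx² sin(jπx/L) = −(jπ/L)²·sin(jπx/L); on 0 ≤ x ≤ L, ∫sin²(jπx/L) dx = L/2 and ∫sin(jπx/L)·sin(lπx/L) dx = 0 for j ≠ l, so only diagonal terms survive in ∫|φ|² and ∫φ·φ″; ∫φ·φ′ dx = [φ²/2] between the walls = 0.
State is unnormalized: ∫|φ|² dx = 5.9319, and ∫φ*·(−ħ²/2m · φ'') dx = 1.3474, so ⟨T⟩ = 1.3474 / 5.9319.
⟨T⟩ = 0.22715.

0.227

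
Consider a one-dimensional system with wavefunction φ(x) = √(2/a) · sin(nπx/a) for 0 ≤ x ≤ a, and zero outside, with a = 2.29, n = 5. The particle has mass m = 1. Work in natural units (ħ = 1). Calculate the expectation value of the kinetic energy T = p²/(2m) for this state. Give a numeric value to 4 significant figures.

23.53

T = −(ħ²/2m) d²/dx², so ⟨T⟩ = −(ħ²/2m) ∫ φ*·φ'' dx; with m = 1.
d/dx sin(nπx/a) = (nπ/a)·cos(nπx/a) and d²/dx² sin(nπx/a) = −(nπ/a)²·sin(nπx/a); on 0 ≤ x ≤ a, ∫sin²(nπx/a) dx = a/2 and ∫sin(nπx/a)·cos(nπx/a) dx = 0.
⟨T⟩ = 23.525.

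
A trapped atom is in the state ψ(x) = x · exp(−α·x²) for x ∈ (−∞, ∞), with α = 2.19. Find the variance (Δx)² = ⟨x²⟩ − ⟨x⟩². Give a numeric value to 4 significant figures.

Compute ⟨x⟩ and ⟨x²⟩ separately, then (Δx)² = ⟨x²⟩ − ⟨x⟩².
Expand each integrand as polynomial × e^(−2αx²) and use ∫x^(2j)·e^(−2αx²) dx = (2j−1)!!/(4α)^j · √(π/(2α)), odd powers → 0; here √(π/(2α)) = 0.84691.
Normalization: ∫|ψ|² dx = 0.096679.
⟨x⟩ = 0.0000 and ⟨x²⟩ = 0.34247.
(Δx)² = 0.34247 − (0.0000)² = 0.34247.

0.3425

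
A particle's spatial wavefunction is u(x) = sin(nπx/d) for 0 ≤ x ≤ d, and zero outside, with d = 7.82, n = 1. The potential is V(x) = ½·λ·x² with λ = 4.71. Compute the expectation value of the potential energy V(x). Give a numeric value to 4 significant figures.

40.71

⟨V⟩ = ∫ V(x)·|u|² dx / ∫|u|² dx.
With sin²θ = (1 − cos2θ)/2 on 0 ≤ x ≤ d: ∫sin²(nπx/d) dx = d/2, ∫x·sin²(nπx/d) dx = d²/4, ∫x²·sin²(nπx/d) dx = d³·(1/6 − 1/(4n²π²)); higher powers xᵏ the same way, integrating xᵏ·cos(2nπx/d) by parts.
State is unnormalized: ∫|u|² dx = 3.9100, and ∫u*·V(x)·u dx = 159.17, so ⟨V⟩ = 159.17 / 3.9100.
⟨V⟩ = 40.709.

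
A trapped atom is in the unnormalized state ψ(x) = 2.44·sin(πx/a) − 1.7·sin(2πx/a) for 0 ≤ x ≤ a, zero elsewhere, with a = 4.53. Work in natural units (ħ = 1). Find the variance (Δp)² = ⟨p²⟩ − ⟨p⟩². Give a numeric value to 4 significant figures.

0.9525

Compute ⟨p⟩ and ⟨p²⟩ separately; (Δp)² = ⟨p²⟩ − ⟨p⟩².
d²/dx² sin(jπx/a) = −(jπ/a)²·sin(jπx/a); on 0 ≤ x ≤ a, ∫sin²(jπx/a) dx = a/2 and ∫sin(jπx/a)·sin(lπx/a) dx = 0 for j ≠ l, so only diagonal terms survive in ∫|ψ|² and ∫ψ·ψ″; ∫ψ·ψ′ dx = [ψ²/2] between the walls = 0.
Normalization: ∫|ψ|² dx = 20.031.
⟨p⟩ = 0.0000 and ⟨p²⟩ = 0.95247.
(Δp)² = 0.95247 − (0.0000)² = 0.95247.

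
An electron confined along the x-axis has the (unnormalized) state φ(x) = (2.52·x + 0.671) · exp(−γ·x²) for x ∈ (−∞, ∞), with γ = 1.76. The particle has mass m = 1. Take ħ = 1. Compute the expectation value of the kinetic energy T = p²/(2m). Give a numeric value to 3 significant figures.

T = −(ħ²/2m) d²/dx², so ⟨T⟩ = −(ħ²/2m) ∫ φ*·φ'' dx / ∫|φ|² dx; with m = 1.
Expand each integrand as polynomial × e^(−2γx²) and use ∫x^(2j)·e^(−2γx²) dx = (2j−1)!!/(4γ)^j · √(π/(2γ)), odd powers → 0; here √(π/(2γ)) = 0.94472. Differentiate with the product rule, d/dx e^(−γx²) = −2γx·e^(−γx²).
State is unnormalized: ∫|φ|² dx = 1.2775, and ∫φ*·(−ħ²/2m · φ'') dx = 2.6241, so ⟨T⟩ = 2.6241 / 1.2775.
⟨T⟩ = 2.0540.

2.05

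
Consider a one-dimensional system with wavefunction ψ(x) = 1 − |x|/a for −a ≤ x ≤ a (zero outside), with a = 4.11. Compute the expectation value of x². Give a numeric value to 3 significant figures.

1.69

⟨x²⟩ = ∫ x²·|ψ|² dx / ∫|ψ|² dx (integrals over the domain).
ψ is even, so ∫ over [−a, a] = 2∫₀ᵃ with ψ = 1 − x/a there: ∫₀ᵃ (1 − x/a)² dx = a/3, ∫₀ᵃ x²(1 − x/a)² dx = a³/30, ∫₀ᵃ x⁴(1 − x/a)² dx = a⁵/105.
State is unnormalized: ∫|ψ|² dx = 2.7400, and ∫ψ*·x²·ψ dx = 4.6284, so ⟨x²⟩ = 4.6284 / 2.7400.
⟨x²⟩ = 1.6892.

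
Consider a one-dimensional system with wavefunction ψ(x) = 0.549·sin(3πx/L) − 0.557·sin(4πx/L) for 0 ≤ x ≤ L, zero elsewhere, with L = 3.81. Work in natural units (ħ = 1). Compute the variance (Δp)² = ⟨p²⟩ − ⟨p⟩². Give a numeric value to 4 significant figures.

8.533

Compute ⟨p⟩ and ⟨p²⟩ separately; (Δp)² = ⟨p²⟩ − ⟨p⟩².
d²/dx² sin(jπx/L) = −(jπ/L)²·sin(jπx/L); on 0 ≤ x ≤ L, ∫sin²(jπx/L) dx = L/2 and ∫sin(jπx/L)·sin(lπx/L) dx = 0 for j ≠ l, so only diagonal terms survive in ∫|ψ|² and ∫ψ·ψ″; ∫ψ·ψ′ dx = [ψ²/2] between the walls = 0.
Normalization: ∫|ψ|² dx = 1.1652.
⟨p⟩ = 0.0000 and ⟨p²⟩ = 8.5333.
(Δp)² = 8.5333 − (0.0000)² = 8.5333.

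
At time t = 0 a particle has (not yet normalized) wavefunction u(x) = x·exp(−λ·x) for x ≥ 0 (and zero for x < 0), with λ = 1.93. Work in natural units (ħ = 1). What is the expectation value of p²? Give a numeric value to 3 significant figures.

3.72

p² u = −ħ² d²u/dx²; ⟨p²⟩ = −ħ² ∫ u*·u'' dx / ∫|u|² dx.
Differentiate x·exp(−λ·x) with the product rule; every integrand then reduces to terms xʲ·e^(−2λx) on [0, ∞), with ∫₀^∞ xʲ·e^(−2λx) dx = j!/(2λ)^(j+1).
State is unnormalized: ∫|u|² dx = 0.034775, and ∫u*·(−ħ² u'') dx = 0.12953, so ⟨p²⟩ = 0.12953 / 0.034775.
⟨p²⟩ = 3.7249.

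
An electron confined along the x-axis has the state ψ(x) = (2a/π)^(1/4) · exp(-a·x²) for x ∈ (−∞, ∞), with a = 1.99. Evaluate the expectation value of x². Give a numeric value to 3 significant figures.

⟨x²⟩ = ∫ x²·|ψ|² dx (integrals over the domain).
Gaussian moments: ∫x^(2j)·e^(−2ax²) dx = (2j−1)!!/(4a)^j · √(π/(2a)), odd powers integrate to 0; here √(π/(2a)) = 0.88845.
⟨x²⟩ = 0.12563.

0.126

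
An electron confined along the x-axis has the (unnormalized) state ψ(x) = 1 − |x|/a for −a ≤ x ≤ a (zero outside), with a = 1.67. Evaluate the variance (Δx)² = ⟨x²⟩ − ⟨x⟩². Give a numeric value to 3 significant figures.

Compute ⟨x⟩ and ⟨x²⟩ separately, then (Δx)² = ⟨x²⟩ − ⟨x⟩².
ψ is even, so ∫ over [−a, a] = 2∫₀ᵃ with ψ = 1 − x/a there: ∫₀ᵃ (1 − x/a)² dx = a/3, ∫₀ᵃ x²(1 − x/a)² dx = a³/30, ∫₀ᵃ x⁴(1 − x/a)² dx = a⁵/105.
Normalization: ∫|ψ|² dx = 1.1133.
⟨x⟩ = 0.0000 and ⟨x²⟩ = 0.27889.
(Δx)² = 0.27889 − (0.0000)² = 0.27889.

0.279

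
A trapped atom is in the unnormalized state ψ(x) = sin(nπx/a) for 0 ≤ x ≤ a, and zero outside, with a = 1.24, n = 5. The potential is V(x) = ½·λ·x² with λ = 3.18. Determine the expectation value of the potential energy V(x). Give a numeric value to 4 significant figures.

⟨V⟩ = ∫ V(x)·|ψ|² dx / ∫|ψ|² dx.
With sin²θ = (1 − cos2θ)/2 on 0 ≤ x ≤ a: ∫sin²(nπx/a) dx = a/2, ∫x·sin²(nπx/a) dx = a²/4, ∫x²·sin²(nπx/a) dx = a³·(1/6 − 1/(4n²π²)); higher powers xᵏ the same way, integrating xᵏ·cos(2nπx/a) by parts.
State is unnormalized: ∫|ψ|² dx = 0.62000, and ∫ψ*·V(x)·ψ dx = 0.50218, so ⟨V⟩ = 0.50218 / 0.62000.
⟨V⟩ = 0.80997.

0.8100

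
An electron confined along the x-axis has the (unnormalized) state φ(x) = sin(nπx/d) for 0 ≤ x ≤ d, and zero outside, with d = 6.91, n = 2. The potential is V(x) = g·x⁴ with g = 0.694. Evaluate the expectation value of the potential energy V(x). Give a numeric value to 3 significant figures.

⟨V⟩ = ∫ V(x)·|φ|² dx / ∫|φ|² dx.
With sin²θ = (1 − cos2θ)/2 on 0 ≤ x ≤ d: ∫sin²(nπx/d) dx = d/2, ∫x·sin²(nπx/d) dx = d²/4, ∫x²·sin²(nπx/d) dx = d³·(1/6 − 1/(4n²π²)); higher powers xᵏ the same way, integrating xᵏ·cos(2nπx/d) by parts.
State is unnormalized: ∫|φ|² dx = 3.4550, and ∫φ*·V(x)·φ dx = 960.12, so ⟨V⟩ = 960.12 / 3.4550.
⟨V⟩ = 277.89.

278.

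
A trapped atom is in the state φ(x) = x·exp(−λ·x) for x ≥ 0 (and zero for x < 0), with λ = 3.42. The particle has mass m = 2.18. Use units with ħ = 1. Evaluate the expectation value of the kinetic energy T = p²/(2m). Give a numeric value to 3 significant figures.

2.68

T = −(ħ²/2m) d²/dx², so ⟨T⟩ = −(ħ²/2m) ∫ φ*·φ'' dx / ∫|φ|² dx; with m = 2.18.
Differentiate x·exp(−λ·x) with the product rule; every integrand then reduces to terms xʲ·e^(−2λx) on [0, ∞), with ∫₀^∞ xʲ·e^(−2λx) dx = j!/(2λ)^(j+1).
State is unnormalized: ∫|φ|² dx = 0.0062497, and ∫φ*·(−ħ²/2m · φ'') dx = 0.016766, so ⟨T⟩ = 0.016766 / 0.0062497.
⟨T⟩ = 2.6827.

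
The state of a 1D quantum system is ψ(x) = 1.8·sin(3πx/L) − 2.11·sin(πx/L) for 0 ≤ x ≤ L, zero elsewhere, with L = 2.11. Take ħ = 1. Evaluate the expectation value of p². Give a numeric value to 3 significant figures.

9.69

p² ψ = −ħ² d²ψ/dx²; ⟨p²⟩ = −ħ² ∫ ψ*·ψ'' dx / ∫|ψ|² dx.
d²/dx² sin(jπx/L) = −(jπ/L)²·sin(jπx/L); on 0 ≤ x ≤ L, ∫sin²(jπx/L) dx = L/2 and ∫sin(jπx/L)·sin(lπx/L) dx = 0 for j ≠ l, so only diagonal terms survive in ∫|ψ|² and ∫ψ·ψ″; ∫ψ·ψ′ dx = [ψ²/2] between the walls = 0.
State is unnormalized: ∫|ψ|² dx = 8.1152, and ∫ψ*·(−ħ² ψ'') dx = 78.611, so ⟨p²⟩ = 78.611 / 8.1152.
⟨p²⟩ = 9.6869.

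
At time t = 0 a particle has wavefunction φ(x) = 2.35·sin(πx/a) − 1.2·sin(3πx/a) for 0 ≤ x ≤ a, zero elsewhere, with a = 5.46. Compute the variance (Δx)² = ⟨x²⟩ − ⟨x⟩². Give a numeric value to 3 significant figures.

0.334

Compute ⟨x⟩ and ⟨x²⟩ separately, then (Δx)² = ⟨x²⟩ − ⟨x⟩².
On 0 ≤ x ≤ a (j ≠ l): ∫sin²(jπx/a) dx = a/2, ∫sin(jπx/a)·sin(lπx/a) dx = 0; diagonal moments ∫x·sin²(jπx/a) dx = a²/4, ∫x²·sin²(jπx/a) dx = a³·(1/6 − 1/(4j²π²)); cross terms ∫x·sin(jπx/a)·sin(lπx/a) dx = 0 for j + l even and −4jla²/(π²(j² − l²)²) for j + l odd, ∫x²·sin(jπx/a)·sin(lπx/a) dx = (−1)^(j+l)·4jla³/(π²(j² − l²)²); higher powers the same way via product-to-sum and parts.
Normalization: ∫|φ|² dx = 19.008.
⟨x⟩ = 2.7300 and ⟨x²⟩ = 7.7870.
(Δx)² = 7.7870 − (2.7300)² = 0.33413.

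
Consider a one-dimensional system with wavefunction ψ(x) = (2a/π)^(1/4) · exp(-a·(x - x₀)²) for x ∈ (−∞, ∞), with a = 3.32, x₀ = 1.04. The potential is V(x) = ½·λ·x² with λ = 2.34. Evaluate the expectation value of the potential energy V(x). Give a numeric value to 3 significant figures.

⟨V⟩ = ∫ V(x)·|ψ|² dx.
Gaussian moments (u = x − x₀): ∫u^(2j)·e^(−2au²) du = (2j−1)!!/(4a)^j · √(π/(2a)), odd powers integrate to 0; here √(π/(2a)) = 0.68785.
⟨V⟩ = 1.3536.

1.35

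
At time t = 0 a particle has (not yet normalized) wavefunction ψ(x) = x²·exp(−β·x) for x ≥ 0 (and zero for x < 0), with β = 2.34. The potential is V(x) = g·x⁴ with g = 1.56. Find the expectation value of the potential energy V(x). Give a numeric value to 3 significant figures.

5.46

⟨V⟩ = ∫ V(x)·|ψ|² dx / ∫|ψ|² dx.
Every integrand reduces to terms xʲ·e^(−2βx) on [0, ∞); use ∫₀^∞ xʲ·e^(−2βx) dx = j!/(2β)^(j+1).
State is unnormalized: ∫|ψ|² dx = 0.010690, and ∫ψ*·V(x)·ψ dx = 0.058403, so ⟨V⟩ = 0.058403 / 0.010690.
⟨V⟩ = 5.4632.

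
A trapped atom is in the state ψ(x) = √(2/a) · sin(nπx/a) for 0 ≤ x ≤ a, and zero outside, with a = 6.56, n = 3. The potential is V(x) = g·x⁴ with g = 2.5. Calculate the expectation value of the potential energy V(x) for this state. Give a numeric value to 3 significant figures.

⟨V⟩ = ∫ V(x)·|ψ|² dx.
With sin²θ = (1 − cos2θ)/2 on 0 ≤ x ≤ a: ∫sin²(nπx/a) dx = a/2, ∫x·sin²(nπx/a) dx = a²/4, ∫x²·sin²(nπx/a) dx = a³·(1/6 − 1/(4n²π²)); higher powers xᵏ the same way, integrating xᵏ·cos(2nπx/a) by parts.
⟨V⟩ = 874.70.

875.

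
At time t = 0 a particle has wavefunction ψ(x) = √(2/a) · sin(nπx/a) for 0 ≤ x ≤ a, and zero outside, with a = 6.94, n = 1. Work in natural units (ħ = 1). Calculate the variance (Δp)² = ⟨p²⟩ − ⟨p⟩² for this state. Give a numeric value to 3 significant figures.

Compute ⟨p⟩ and ⟨p²⟩ separately; (Δp)² = ⟨p²⟩ − ⟨p⟩².
d/dx sin(nπx/a) = (nπ/a)·cos(nπx/a) and d²/dx² sin(nπx/a) = −(nπ/a)²·sin(nπx/a); on 0 ≤ x ≤ a, ∫sin²(nπx/a) dx = a/2 and ∫sin(nπx/a)·cos(nπx/a) dx = 0.
⟨p⟩ = 0.0000 and ⟨p²⟩ = 0.20492.
(Δp)² = 0.20492 − (0.0000)² = 0.20492.

0.205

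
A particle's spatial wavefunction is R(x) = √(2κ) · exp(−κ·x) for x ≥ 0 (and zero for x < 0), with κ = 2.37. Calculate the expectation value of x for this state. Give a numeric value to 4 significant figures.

0.2110

⟨x⟩ = ∫ x·|R|² dx (integrals over the domain).
Every integrand reduces to terms xʲ·e^(−2κx) on [0, ∞); use ∫₀^∞ xʲ·e^(−2κx) dx = j!/(2κ)^(j+1).
⟨x⟩ = 0.21097.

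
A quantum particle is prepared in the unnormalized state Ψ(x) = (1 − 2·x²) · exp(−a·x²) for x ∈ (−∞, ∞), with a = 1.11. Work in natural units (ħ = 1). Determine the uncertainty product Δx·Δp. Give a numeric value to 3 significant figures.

Δx = √(⟨x²⟩−⟨x⟩²), Δp = √(⟨p²⟩−⟨p⟩²).
Expand each integrand as polynomial × e^(−2ax²) and use ∫x^(2j)·e^(−2ax²) dx = (2j−1)!!/(4a)^j · √(π/(2a)), odd powers → 0; here √(π/(2a)) = 1.1896. Differentiate with the product rule, d/dx e^(−ax²) = −2ax·e^(−ax²).
Normalization: ∫|Ψ|² dx = 0.84201.
⟨x⟩ = 0.0000, ⟨x²⟩ = 0.42667 ⇒ Δx = 0.65320.
⟨p⟩ = 0.0000, ⟨p²⟩ = 5.2084 ⇒ Δp = 2.2822.
Δx·Δp = 1.4907.

1.49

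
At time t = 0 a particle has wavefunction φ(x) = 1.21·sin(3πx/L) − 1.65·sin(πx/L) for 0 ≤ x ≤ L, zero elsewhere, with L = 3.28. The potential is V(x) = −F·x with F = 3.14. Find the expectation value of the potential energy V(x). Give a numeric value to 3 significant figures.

⟨V⟩ = ∫ V(x)·|φ|² dx / ∫|φ|² dx.
On 0 ≤ x ≤ L (j ≠ l): ∫sin²(jπx/L) dx = L/2, ∫sin(jπx/L)·sin(lπx/L) dx = 0; diagonal moments ∫x·sin²(jπx/L) dx = L²/4, ∫x²·sin²(jπx/L) dx = L³·(1/6 − 1/(4j²π²)); cross terms ∫x·sin(jπx/L)·sin(lπx/L) dx = 0 for j + l even and −4jlL²/(π²(j² − l²)²) for j + l odd, ∫x²·sin(jπx/L)·sin(lπx/L) dx = (−1)^(j+l)·4jlL³/(π²(j² − l²)²); higher powers the same way via product-to-sum and parts.
State is unnormalized: ∫|φ|² dx = 6.8660, and ∫φ*·V(x)·φ dx = -35.357, so ⟨V⟩ = -35.357 / 6.8660.
⟨V⟩ = -5.1496.

-5.15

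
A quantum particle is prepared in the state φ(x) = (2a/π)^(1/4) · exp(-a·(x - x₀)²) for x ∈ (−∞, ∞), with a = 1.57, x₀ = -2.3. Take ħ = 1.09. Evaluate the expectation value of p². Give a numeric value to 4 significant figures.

1.865

p² φ = −ħ² d²φ/dx²; ⟨p²⟩ = −ħ² ∫ φ*·φ'' dx.
Gaussian moments (u = x − x₀): ∫u^(2j)·e^(−2au²) du = (2j−1)!!/(4a)^j · √(π/(2a)), odd powers integrate to 0; here √(π/(2a)) = 1.0003. Derivatives: d/dx e^(−au²) = −2au·e^(−au²), d²/dx² e^(−au²) = (4a²u² − 2a)·e^(−au²).
⟨p²⟩ = 1.8653.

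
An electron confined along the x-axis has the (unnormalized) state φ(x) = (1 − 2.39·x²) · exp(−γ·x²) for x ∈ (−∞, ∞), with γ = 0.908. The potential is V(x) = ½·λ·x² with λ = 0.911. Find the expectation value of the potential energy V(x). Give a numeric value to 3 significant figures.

⟨V⟩ = ∫ V(x)·|φ|² dx / ∫|φ|² dx.
Expand each integrand as polynomial × e^(−2γx²) and use ∫x^(2j)·e^(−2γx²) dx = (2j−1)!!/(4γ)^j · √(π/(2γ)), odd powers → 0; here √(π/(2γ)) = 1.3153.
State is unnormalized: ∫|φ|² dx = 1.2929, and ∫φ*·V(x)·φ dx = 0.58509, so ⟨V⟩ = 0.58509 / 1.2929.
⟨V⟩ = 0.45255.

0.453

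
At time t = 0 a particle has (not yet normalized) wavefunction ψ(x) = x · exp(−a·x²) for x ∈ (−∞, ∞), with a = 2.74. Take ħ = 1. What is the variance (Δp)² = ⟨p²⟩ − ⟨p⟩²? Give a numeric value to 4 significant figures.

Compute ⟨p⟩ and ⟨p²⟩ separately; (Δp)² = ⟨p²⟩ − ⟨p⟩².
Expand each integrand as polynomial × e^(−2ax²) and use ∫x^(2j)·e^(−2ax²) dx = (2j−1)!!/(4a)^j · √(π/(2a)), odd powers → 0; here √(π/(2a)) = 0.75715. Differentiate with the product rule, d/dx e^(−ax²) = −2ax·e^(−ax²).
Normalization: ∫|ψ|² dx = 0.069083.
⟨p⟩ = 0.0000 and ⟨p²⟩ = 8.2200.
(Δp)² = 8.2200 − (0.0000)² = 8.2200.

8.220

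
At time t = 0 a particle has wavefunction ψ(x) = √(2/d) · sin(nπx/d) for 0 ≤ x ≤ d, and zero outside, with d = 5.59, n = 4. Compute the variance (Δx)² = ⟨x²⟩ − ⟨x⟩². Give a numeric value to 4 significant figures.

Compute ⟨x⟩ and ⟨x²⟩ separately, then (Δx)² = ⟨x²⟩ − ⟨x⟩².
With sin²θ = (1 − cos2θ)/2 on 0 ≤ x ≤ d: ∫sin²(nπx/d) dx = d/2, ∫x·sin²(nπx/d) dx = d²/4, ∫x²·sin²(nπx/d) dx = d³·(1/6 − 1/(4n²π²)); higher powers xᵏ the same way, integrating xᵏ·cos(2nπx/d) by parts.
⟨x⟩ = 2.7950 and ⟨x²⟩ = 10.317.
(Δx)² = 10.317 − (2.7950)² = 2.5051.

2.505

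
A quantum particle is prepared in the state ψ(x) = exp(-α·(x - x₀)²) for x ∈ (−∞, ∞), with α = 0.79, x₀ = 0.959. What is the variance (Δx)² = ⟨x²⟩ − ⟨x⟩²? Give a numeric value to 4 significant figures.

0.3165

Compute ⟨x⟩ and ⟨x²⟩ separately, then (Δx)² = ⟨x²⟩ − ⟨x⟩².
Gaussian moments (u = x − x₀): ∫u^(2j)·e^(−2αu²) du = (2j−1)!!/(4α)^j · √(π/(2α)), odd powers integrate to 0; here √(π/(2α)) = 1.4101.
Normalization: ∫|ψ|² dx = 1.4101.
⟨x⟩ = 0.95900 and ⟨x²⟩ = 1.2361.
(Δx)² = 1.2361 − (0.95900)² = 0.31646.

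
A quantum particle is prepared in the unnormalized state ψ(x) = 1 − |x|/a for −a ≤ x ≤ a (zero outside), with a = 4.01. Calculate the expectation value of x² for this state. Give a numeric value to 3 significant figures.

⟨x²⟩ = ∫ x²·|ψ|² dx / ∫|ψ|² dx (integrals over the domain).
ψ is even, so ∫ over [−a, a] = 2∫₀ᵃ with ψ = 1 − x/a there: ∫₀ᵃ (1 − x/a)² dx = a/3, ∫₀ᵃ x²(1 − x/a)² dx = a³/30, ∫₀ᵃ x⁴(1 − x/a)² dx = a⁵/105.
State is unnormalized: ∫|ψ|² dx = 2.6733, and ∫ψ*·x²·ψ dx = 4.2987, so ⟨x²⟩ = 4.2987 / 2.6733.
⟨x²⟩ = 1.6080.

1.61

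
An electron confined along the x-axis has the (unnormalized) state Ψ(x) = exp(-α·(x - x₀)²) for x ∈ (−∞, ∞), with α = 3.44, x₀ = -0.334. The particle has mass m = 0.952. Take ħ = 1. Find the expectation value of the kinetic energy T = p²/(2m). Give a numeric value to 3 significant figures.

1.81

T = −(ħ²/2m) d²/dx², so ⟨T⟩ = −(ħ²/2m) ∫ Ψ*·Ψ'' dx / ∫|Ψ|² dx; with m = 0.952.
Gaussian moments (u = x − x₀): ∫u^(2j)·e^(−2αu²) du = (2j−1)!!/(4α)^j · √(π/(2α)), odd powers integrate to 0; here √(π/(2α)) = 0.67574. Derivatives: d/dx e^(−αu²) = −2αu·e^(−αu²), d²/dx² e^(−αu²) = (4α²u² − 2α)·e^(−αu²).
State is unnormalized: ∫|Ψ|² dx = 0.67574, and ∫Ψ*·(−ħ²/2m · Ψ'') dx = 1.2209, so ⟨T⟩ = 1.2209 / 0.67574.
⟨T⟩ = 1.8067.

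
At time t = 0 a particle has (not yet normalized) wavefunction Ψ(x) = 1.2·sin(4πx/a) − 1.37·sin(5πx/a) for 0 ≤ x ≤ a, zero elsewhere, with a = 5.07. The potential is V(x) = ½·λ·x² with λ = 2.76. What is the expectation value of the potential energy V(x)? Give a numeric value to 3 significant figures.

⟨V⟩ = ∫ V(x)·|Ψ|² dx / ∫|Ψ|² dx.
On 0 ≤ x ≤ a (j ≠ l): ∫sin²(jπx/a) dx = a/2, ∫sin(jπx/a)·sin(lπx/a) dx = 0; diagonal moments ∫x·sin²(jπx/a) dx = a²/4, ∫x²·sin²(jπx/a) dx = a³·(1/6 − 1/(4j²π²)); cross terms ∫x·sin(jπx/a)·sin(lπx/a) dx = 0 for j + l even and −4jla²/(π²(j² − l²)²) for j + l odd, ∫x²·sin(jπx/a)·sin(lπx/a) dx = (−1)^(j+l)·4jla³/(π²(j² − l²)²); higher powers the same way via product-to-sum and parts.
State is unnormalized: ∫|Ψ|² dx = 8.4083, and ∫Ψ*·V(x)·Ψ dx = 157.85, so ⟨V⟩ = 157.85 / 8.4083.
⟨V⟩ = 18.772.

18.8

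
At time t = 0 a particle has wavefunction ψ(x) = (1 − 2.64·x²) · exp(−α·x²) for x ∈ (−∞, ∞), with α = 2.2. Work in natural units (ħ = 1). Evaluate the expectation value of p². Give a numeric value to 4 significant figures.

p² ψ = −ħ² d²ψ/dx²; ⟨p²⟩ = −ħ² ∫ ψ*·ψ'' dx / ∫|ψ|² dx.
Expand each integrand as polynomial × e^(−2αx²) and use ∫x^(2j)·e^(−2αx²) dx = (2j−1)!!/(4α)^j · √(π/(2α)), odd powers → 0; here √(π/(2α)) = 0.84498. Differentiate with the product rule, d/dx e^(−αx²) = −2αx·e^(−αx²).
State is unnormalized: ∫|ψ|² dx = 0.56614, and ∫ψ*·(−ħ² ψ'') dx = 4.1455, so ⟨p²⟩ = 4.1455 / 0.56614.
⟨p²⟩ = 7.3224.

7.322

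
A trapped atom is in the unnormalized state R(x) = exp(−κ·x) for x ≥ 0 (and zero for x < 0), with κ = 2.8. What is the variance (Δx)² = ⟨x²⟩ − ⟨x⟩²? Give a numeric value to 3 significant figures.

Compute ⟨x⟩ and ⟨x²⟩ separately, then (Δx)² = ⟨x²⟩ − ⟨x⟩².
Every integrand reduces to terms xʲ·e^(−2κx) on [0, ∞); use ∫₀^∞ xʲ·e^(−2κx) dx = j!/(2κ)^(j+1).
Normalization: ∫|R|² dx = 0.17857.
⟨x⟩ = 0.17857 and ⟨x²⟩ = 0.063776.
(Δx)² = 0.063776 − (0.17857)² = 0.031888.

0.0319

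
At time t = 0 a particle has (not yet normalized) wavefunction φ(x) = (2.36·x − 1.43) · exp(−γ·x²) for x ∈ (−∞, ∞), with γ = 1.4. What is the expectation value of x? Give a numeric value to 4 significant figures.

⟨x⟩ = ∫ x·|φ|² dx / ∫|φ|² dx (integrals over the domain).
Expand each integrand as polynomial × e^(−2γx²) and use ∫x^(2j)·e^(−2γx²) dx = (2j−1)!!/(4γ)^j · √(π/(2γ)), odd powers → 0; here √(π/(2γ)) = 1.0592.
State is unnormalized: ∫|φ|² dx = 3.2195, and ∫φ*·x·φ dx = -1.2767, so ⟨x⟩ = -1.2767 / 3.2195.
⟨x⟩ = -0.39654.

-0.3965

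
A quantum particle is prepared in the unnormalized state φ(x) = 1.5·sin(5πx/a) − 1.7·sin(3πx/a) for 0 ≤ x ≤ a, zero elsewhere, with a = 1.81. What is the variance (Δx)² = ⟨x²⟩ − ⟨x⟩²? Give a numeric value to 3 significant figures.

Compute ⟨x⟩ and ⟨x²⟩ separately, then (Δx)² = ⟨x²⟩ − ⟨x⟩².
On 0 ≤ x ≤ a (j ≠ l): ∫sin²(jπx/a) dx = a/2, ∫sin(jπx/a)·sin(lπx/a) dx = 0; diagonal moments ∫x·sin²(jπx/a) dx = a²/4, ∫x²·sin²(jπx/a) dx = a³·(1/6 − 1/(4j²π²)); cross terms ∫x·sin(jπx/a)·sin(lπx/a) dx = 0 for j + l even and −4jla²/(π²(j² − l²)²) for j + l odd, ∫x²·sin(jπx/a)·sin(lπx/a) dx = (−1)^(j+l)·4jla³/(π²(j² − l²)²); higher powers the same way via product-to-sum and parts.
Normalization: ∫|φ|² dx = 4.6517.
⟨x⟩ = 0.90500 and ⟨x²⟩ = 0.92437.
(Δx)² = 0.92437 − (0.90500)² = 0.10535.

0.105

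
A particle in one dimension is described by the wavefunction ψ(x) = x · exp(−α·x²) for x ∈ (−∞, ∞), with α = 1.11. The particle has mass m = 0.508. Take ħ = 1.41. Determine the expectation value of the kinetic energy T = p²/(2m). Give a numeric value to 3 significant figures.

T = −(ħ²/2m) d²/dx², so ⟨T⟩ = −(ħ²/2m) ∫ ψ*·ψ'' dx / ∫|ψ|² dx; with m = 0.508.
Expand each integrand as polynomial × e^(−2αx²) and use ∫x^(2j)·e^(−2αx²) dx = (2j−1)!!/(4α)^j · √(π/(2α)), odd powers → 0; here √(π/(2α)) = 1.1896. Differentiate with the product rule, d/dx e^(−αx²) = −2αx·e^(−αx²).
State is unnormalized: ∫|ψ|² dx = 0.26793, and ∫ψ*·(−ħ²/2m · ψ'') dx = 1.7458, so ⟨T⟩ = 1.7458 / 0.26793.
⟨T⟩ = 6.5161.

6.52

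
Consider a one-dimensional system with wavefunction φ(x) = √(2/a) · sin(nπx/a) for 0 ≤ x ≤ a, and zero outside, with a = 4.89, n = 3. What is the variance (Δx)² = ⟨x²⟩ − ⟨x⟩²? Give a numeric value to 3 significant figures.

1.86

Compute ⟨x⟩ and ⟨x²⟩ separately, then (Δx)² = ⟨x²⟩ − ⟨x⟩².
With sin²θ = (1 − cos2θ)/2 on 0 ≤ x ≤ a: ∫sin²(nπx/a) dx = a/2, ∫x·sin²(nπx/a) dx = a²/4, ∫x²·sin²(nπx/a) dx = a³·(1/6 − 1/(4n²π²)); higher powers xᵏ the same way, integrating xᵏ·cos(2nπx/a) by parts.
⟨x⟩ = 2.4450 and ⟨x²⟩ = 7.8361.
(Δx)² = 7.8361 − (2.4450)² = 1.8581.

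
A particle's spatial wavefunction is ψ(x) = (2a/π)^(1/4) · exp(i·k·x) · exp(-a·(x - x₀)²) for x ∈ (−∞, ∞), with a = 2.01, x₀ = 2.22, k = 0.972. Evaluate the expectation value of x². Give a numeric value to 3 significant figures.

⟨x²⟩ = ∫ x²·|ψ|² dx (integrals over the domain).
Gaussian moments (u = x − x₀): ∫u^(2j)·e^(−2au²) du = (2j−1)!!/(4a)^j · √(π/(2a)), odd powers integrate to 0; here √(π/(2a)) = 0.88402.
⟨x²⟩ = 5.0528.

5.05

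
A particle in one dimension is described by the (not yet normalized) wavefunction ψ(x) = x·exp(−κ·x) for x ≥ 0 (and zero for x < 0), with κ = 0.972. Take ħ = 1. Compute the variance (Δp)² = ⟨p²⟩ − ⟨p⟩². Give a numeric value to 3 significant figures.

Compute ⟨p⟩ and ⟨p²⟩ separately; (Δp)² = ⟨p²⟩ − ⟨p⟩².
Differentiate x·exp(−κ·x) with the product rule; every integrand then reduces to terms xʲ·e^(−2κx) on [0, ∞), with ∫₀^∞ xʲ·e^(−2κx) dx = j!/(2κ)^(j+1).
Normalization: ∫|ψ|² dx = 0.27223.
⟨p⟩ = 0.0000 and ⟨p²⟩ = 0.94478.
(Δp)² = 0.94478 − (0.0000)² = 0.94478.

0.945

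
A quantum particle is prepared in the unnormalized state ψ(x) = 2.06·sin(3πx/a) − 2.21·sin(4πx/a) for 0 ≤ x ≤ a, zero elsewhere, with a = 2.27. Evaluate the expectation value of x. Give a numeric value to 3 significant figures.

1.58

⟨x⟩ = ∫ x·|ψ|² dx / ∫|ψ|² dx (integrals over the domain).
On 0 ≤ x ≤ a (j ≠ l): ∫sin²(jπx/a) dx = a/2, ∫sin(jπx/a)·sin(lπx/a) dx = 0; diagonal moments ∫x·sin²(jπx/a) dx = a²/4, ∫x²·sin²(jπx/a) dx = a³·(1/6 − 1/(4j²π²)); cross terms ∫x·sin(jπx/a)·sin(lπx/a) dx = 0 for j + l even and −4jla²/(π²(j² − l²)²) for j + l odd, ∫x²·sin(jπx/a)·sin(lπx/a) dx = (−1)^(j+l)·4jla³/(π²(j² − l²)²); higher powers the same way via product-to-sum and parts.
State is unnormalized: ∫|ψ|² dx = 10.360, and ∫ψ*·x·ψ dx = 16.415, so ⟨x⟩ = 16.415 / 10.360.
⟨x⟩ = 1.5845.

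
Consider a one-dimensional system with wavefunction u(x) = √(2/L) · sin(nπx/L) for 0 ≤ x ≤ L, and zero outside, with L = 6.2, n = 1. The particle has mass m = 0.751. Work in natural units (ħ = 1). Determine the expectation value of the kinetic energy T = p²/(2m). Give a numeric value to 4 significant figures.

T = −(ħ²/2m) d²/dx², so ⟨T⟩ = −(ħ²/2m) ∫ u*·u'' dx; with m = 0.751.
d/dx sin(nπx/L) = (nπ/L)·cos(nπx/L) and d²/dx² sin(nπx/L) = −(nπ/L)²·sin(nπx/L); on 0 ≤ x ≤ L, ∫sin²(nπx/L) dx = L/2 and ∫sin(nπx/L)·cos(nπx/L) dx = 0.
⟨T⟩ = 0.17094.

0.1709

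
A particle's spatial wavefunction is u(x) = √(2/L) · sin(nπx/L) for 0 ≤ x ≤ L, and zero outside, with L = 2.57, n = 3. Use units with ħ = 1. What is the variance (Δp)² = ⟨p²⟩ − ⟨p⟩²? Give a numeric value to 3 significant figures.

13.4

Compute ⟨p⟩ and ⟨p²⟩ separately; (Δp)² = ⟨p²⟩ − ⟨p⟩².
d/dx sin(nπx/L) = (nπ/L)·cos(nπx/L) and d²/dx² sin(nπx/L) = −(nπ/L)²·sin(nπx/L); on 0 ≤ x ≤ L, ∫sin²(nπx/L) dx = L/2 and ∫sin(nπx/L)·cos(nπx/L) dx = 0.
⟨p⟩ = 0.0000 and ⟨p²⟩ = 13.449.
(Δp)² = 13.449 − (0.0000)² = 13.449.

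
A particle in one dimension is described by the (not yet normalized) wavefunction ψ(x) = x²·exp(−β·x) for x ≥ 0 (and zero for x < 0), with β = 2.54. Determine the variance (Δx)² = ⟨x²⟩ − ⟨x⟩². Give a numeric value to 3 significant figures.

Compute ⟨x⟩ and ⟨x²⟩ separately, then (Δx)² = ⟨x²⟩ − ⟨x⟩².
Every integrand reduces to terms xʲ·e^(−2βx) on [0, ∞); use ∫₀^∞ xʲ·e^(−2βx) dx = j!/(2β)^(j+1).
Normalization: ∫|ψ|² dx = 0.0070940.
⟨x⟩ = 0.98425 and ⟨x²⟩ = 1.1625.
(Δx)² = 1.1625 − (0.98425)² = 0.19375.

0.194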